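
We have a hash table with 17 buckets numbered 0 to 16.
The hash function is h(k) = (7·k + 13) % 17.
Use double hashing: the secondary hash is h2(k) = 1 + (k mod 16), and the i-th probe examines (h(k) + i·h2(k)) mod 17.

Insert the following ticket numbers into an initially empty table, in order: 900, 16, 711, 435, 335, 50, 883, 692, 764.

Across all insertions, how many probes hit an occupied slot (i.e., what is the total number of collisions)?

900: h=6 → slot 6
16: h=6, h2=1, probe 6,7 → slot 7
711: h=9 → slot 9
435: h=15 → slot 15
335: h=12 → slot 12
50: h=6, h2=3, probe 6,9,12,15,1 → slot 1
883: h=6, h2=4, probe 6,10 → slot 10
692: h=12, h2=5, probe 12,0 → slot 0
764: h=6, h2=13, probe 6,2 → slot 2
Table: [692, 50, 764, ∅, ∅, ∅, 900, 16, ∅, 711, 883, ∅, 335, ∅, ∅, 435, ∅]

8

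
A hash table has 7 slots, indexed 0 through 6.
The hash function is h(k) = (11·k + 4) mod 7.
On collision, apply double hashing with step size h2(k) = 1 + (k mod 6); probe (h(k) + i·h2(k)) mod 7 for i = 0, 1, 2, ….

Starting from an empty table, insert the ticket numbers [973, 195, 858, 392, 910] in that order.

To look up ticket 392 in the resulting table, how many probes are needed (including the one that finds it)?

973 hashes to 4; slot 4 is free → place at 4.
195 hashes to 0; slot 0 is free → place at 0.
858 hashes to 6; slot 6 is free → place at 6.
392 hashes to 4, h2=3; 4,0 taken → place at 3.
910 hashes to 4, h2=5; 4 taken → place at 2.
Table: [195, -, 910, 392, 973, -, 858]
Lookup 392: h=4, h2=3, probe 4,0,3 → found at 3.

3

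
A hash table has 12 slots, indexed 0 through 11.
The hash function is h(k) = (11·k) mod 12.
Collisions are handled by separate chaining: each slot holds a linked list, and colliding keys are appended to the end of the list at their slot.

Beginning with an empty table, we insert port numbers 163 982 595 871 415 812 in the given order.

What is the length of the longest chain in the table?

4

163 → bucket 5
982 → bucket 2
595 → bucket 5 (collision)
871 → bucket 5 (collision)
415 → bucket 5 (collision)
812 → bucket 4
Final buckets:
0: ∅
1: ∅
2: 982
3: ∅
4: 812
5: 163 -> 595 -> 871 -> 415
6: ∅
7: ∅
8: ∅
9: ∅
10: ∅
11: ∅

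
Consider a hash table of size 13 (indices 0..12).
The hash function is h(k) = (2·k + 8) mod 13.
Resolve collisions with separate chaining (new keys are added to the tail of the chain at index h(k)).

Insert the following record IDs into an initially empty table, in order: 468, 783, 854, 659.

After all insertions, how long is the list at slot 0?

2

Insert 468: h=8, bucket 8 empty → new chain.
Insert 783: h=1, bucket 1 empty → new chain.
Insert 854: h=0, bucket 0 empty → new chain.
Insert 659: h=0, bucket 0 nonempty → append to chain.
Final buckets:
0: 854 -> 659
1: 783
2: .
3: .
4: .
5: .
6: .
7: .
8: 468
9: .
10: .
11: .
12: .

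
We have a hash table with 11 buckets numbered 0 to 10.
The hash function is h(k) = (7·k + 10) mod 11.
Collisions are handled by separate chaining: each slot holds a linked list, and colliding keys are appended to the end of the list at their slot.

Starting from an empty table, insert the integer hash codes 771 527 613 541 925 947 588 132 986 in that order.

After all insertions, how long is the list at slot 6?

3

771 → bucket 6
527 → bucket 3
613 → bucket 0
541 → bucket 2
925 → bucket 6 (collision)
947 → bucket 6 (collision)
588 → bucket 1
132 → bucket 10
986 → bucket 4
Final buckets:
0: 613
1: 588
2: 541
3: 527
4: 986
5: -
6: 771 -> 925 -> 947
7: -
8: -
9: -
10: 132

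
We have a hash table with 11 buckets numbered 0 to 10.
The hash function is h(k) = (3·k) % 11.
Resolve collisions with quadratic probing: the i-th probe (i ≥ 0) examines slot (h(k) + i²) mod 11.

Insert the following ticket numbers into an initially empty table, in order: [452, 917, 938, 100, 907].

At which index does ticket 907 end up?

452 hashes to 3; slot 3 is free → place at 3.
917 hashes to 1; slot 1 is free → place at 1.
938 hashes to 9; slot 9 is free → place at 9.
100 hashes to 3; 3 taken → place at 4.
907 hashes to 4; 4 taken → place at 5.
Table: [_, 917, _, 452, 100, 907, _, _, _, 938, _]

5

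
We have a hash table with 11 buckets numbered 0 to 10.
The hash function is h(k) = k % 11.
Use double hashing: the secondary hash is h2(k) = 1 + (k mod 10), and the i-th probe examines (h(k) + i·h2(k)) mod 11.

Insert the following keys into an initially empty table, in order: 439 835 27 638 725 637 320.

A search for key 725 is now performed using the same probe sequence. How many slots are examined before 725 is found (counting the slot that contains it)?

439 hashes to 10; slot 10 is free -> place at 10.
835 hashes to 10, h2=6; 10 taken -> place at 5.
27 hashes to 5, h2=8; 5 taken -> place at 2.
638 hashes to 0; slot 0 is free -> place at 0.
725 hashes to 10, h2=6; 10,5,0 taken -> place at 6.
637 hashes to 10, h2=8; 10 taken -> place at 7.
320 hashes to 1; slot 1 is free -> place at 1.
Table: [638, 320, 27, —, —, 835, 725, 637, —, —, 439]
Lookup 725: h=10, h2=6, probe 10,5,0,6 → found at 6.

4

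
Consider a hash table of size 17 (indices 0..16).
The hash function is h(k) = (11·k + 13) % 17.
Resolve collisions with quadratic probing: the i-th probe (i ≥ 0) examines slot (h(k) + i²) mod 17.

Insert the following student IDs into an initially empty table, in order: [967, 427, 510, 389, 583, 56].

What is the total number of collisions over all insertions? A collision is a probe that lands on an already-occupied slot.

3

967: h=8 -> slot 8
427: h=1 -> slot 1
510: h=13 -> slot 13
389: h=8, probe 8,9 -> slot 9
583: h=0 -> slot 0
56: h=0, probe 0,1,4 -> slot 4
Table: [583, 427, ∅, ∅, 56, ∅, ∅, ∅, 967, 389, ∅, ∅, ∅, 510, ∅, ∅, ∅]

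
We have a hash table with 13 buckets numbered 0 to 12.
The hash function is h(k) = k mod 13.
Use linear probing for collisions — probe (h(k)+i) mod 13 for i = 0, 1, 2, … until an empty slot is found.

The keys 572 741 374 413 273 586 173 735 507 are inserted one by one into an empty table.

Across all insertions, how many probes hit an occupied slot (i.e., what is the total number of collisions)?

572: h=0 => slot 0
741: h=0, probe 0,1 => slot 1
374: h=10 => slot 10
413: h=10, probe 10,11 => slot 11
273: h=0, probe 0,1,2 => slot 2
586: h=1, probe 1,2,3 => slot 3
173: h=4 => slot 4
735: h=7 => slot 7
507: h=0, probe 0,1,2,3,4,5 => slot 5
Table: [572, 741, 273, 586, 173, 507, _, 735, _, _, 374, 413, _]

11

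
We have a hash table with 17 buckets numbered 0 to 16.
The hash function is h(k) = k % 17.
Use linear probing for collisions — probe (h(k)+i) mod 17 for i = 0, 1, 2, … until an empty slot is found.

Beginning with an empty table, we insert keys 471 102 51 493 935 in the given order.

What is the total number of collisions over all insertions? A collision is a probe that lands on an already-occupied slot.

471: h=12 => slot 12
102: h=0 => slot 0
51: h=0, probe 0,1 => slot 1
493: h=0, probe 0,1,2 => slot 2
935: h=0, probe 0,1,2,3 => slot 3
Table: [102, 51, 493, 935, ∅, ∅, ∅, ∅, ∅, ∅, ∅, ∅, 471, ∅, ∅, ∅, ∅]

6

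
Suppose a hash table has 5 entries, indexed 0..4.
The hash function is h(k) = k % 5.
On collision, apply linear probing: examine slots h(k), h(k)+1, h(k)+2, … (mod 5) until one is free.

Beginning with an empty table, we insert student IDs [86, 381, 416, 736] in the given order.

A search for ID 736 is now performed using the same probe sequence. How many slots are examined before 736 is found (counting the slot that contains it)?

Insert 86: h=1, slot 1 empty => index 1.
Insert 381: h=1, slot 1 occupied => index 2.
Insert 416: h=1, slots 1,2 occupied => index 3.
Insert 736: h=1, slots 1,2,3 occupied => index 4.
Table: [—, 86, 381, 416, 736]
Lookup 736: h=1, probe 1,2,3,4 → found at 4.

4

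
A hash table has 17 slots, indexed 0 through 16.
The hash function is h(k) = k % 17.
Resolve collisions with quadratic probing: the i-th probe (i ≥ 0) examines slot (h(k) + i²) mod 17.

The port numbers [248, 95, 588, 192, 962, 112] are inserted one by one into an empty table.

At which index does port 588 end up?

14

Insert 248: h=10, slot 10 empty -> index 10.
Insert 95: h=10, slot 10 occupied -> index 11.
Insert 588: h=10, slots 10,11 occupied -> index 14.
Insert 192: h=5, slot 5 empty -> index 5.
Insert 962: h=10, slots 10,11,14 occupied -> index 2.
Insert 112: h=10, slots 10,11,14,2 occupied -> index 9.
Table: [—, —, 962, —, —, 192, —, —, —, 112, 248, 95, —, —, 588, —, —]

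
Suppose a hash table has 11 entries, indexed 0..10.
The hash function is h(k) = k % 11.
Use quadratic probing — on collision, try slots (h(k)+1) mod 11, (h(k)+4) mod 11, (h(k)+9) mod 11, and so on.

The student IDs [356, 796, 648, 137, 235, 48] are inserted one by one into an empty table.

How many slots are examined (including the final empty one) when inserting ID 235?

3

Insert 356: h=4, slot 4 empty -> index 4.
Insert 796: h=4, slot 4 occupied -> index 5.
Insert 648: h=10, slot 10 empty -> index 10.
Insert 137: h=5, slot 5 occupied -> index 6.
Insert 235: h=4, slots 4,5 occupied -> index 8.
Insert 48: h=4, slots 4,5,8 occupied -> index 2.
Table: [∅, ∅, 48, ∅, 356, 796, 137, ∅, 235, ∅, 648]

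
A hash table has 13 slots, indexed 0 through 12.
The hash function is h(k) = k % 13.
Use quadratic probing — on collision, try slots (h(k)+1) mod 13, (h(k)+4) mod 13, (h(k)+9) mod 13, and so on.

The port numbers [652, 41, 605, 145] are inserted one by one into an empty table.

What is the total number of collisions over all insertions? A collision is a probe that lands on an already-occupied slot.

Insert 652: h=2, slot 2 empty → index 2.
Insert 41: h=2, slot 2 occupied → index 3.
Insert 605: h=7, slot 7 empty → index 7.
Insert 145: h=2, slots 2,3 occupied → index 6.
Table: [—, —, 652, 41, —, —, 145, 605, —, —, —, —, —]

3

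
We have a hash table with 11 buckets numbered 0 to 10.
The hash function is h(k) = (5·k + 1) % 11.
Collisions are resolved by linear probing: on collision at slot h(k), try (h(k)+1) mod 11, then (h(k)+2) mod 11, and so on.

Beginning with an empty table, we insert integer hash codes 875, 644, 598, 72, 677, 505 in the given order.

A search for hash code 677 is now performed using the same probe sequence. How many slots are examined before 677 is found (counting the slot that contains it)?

5

875 hashes to 9; slot 9 is free -> place at 9.
644 hashes to 9; 9 taken -> place at 10.
598 hashes to 10; 10 taken -> place at 0.
72 hashes to 9; 9,10,0 taken -> place at 1.
677 hashes to 9; 9,10,0,1 taken -> place at 2.
505 hashes to 7; slot 7 is free -> place at 7.
Table: [598, 72, 677, —, —, —, —, 505, —, 875, 644]
Lookup 677: h=9, probe 9,10,0,1,2 → found at 2.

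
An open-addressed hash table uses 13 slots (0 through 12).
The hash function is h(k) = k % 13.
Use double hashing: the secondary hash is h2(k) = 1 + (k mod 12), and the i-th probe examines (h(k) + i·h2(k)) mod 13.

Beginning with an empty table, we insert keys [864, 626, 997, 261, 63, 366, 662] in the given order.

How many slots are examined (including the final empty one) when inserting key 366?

Insert 864: h=6, slot 6 empty => index 6.
Insert 626: h=2, slot 2 empty => index 2.
Insert 997: h=9, slot 9 empty => index 9.
Insert 261: h=1, slot 1 empty => index 1.
Insert 63: h=11, slot 11 empty => index 11.
Insert 366: h=2, h2=7, slots 2,9 occupied => index 3.
Insert 662: h=12, slot 12 empty => index 12.
Table: [∅, 261, 626, 366, ∅, ∅, 864, ∅, ∅, 997, ∅, 63, 662]

3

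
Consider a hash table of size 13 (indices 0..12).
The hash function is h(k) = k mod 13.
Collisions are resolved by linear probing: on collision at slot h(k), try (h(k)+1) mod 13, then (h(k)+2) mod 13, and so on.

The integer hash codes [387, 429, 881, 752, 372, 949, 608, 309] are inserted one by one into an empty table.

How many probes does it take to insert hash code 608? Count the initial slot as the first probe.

6

Insert 387: h=10, slot 10 empty -> index 10.
Insert 429: h=0, slot 0 empty -> index 0.
Insert 881: h=10, slot 10 occupied -> index 11.
Insert 752: h=11, slot 11 occupied -> index 12.
Insert 372: h=8, slot 8 empty -> index 8.
Insert 949: h=0, slot 0 occupied -> index 1.
Insert 608: h=10, slots 10,11,12,0,1 occupied -> index 2.
Insert 309: h=10, slots 10,11,12,0,1,2 occupied -> index 3.
Table: [429, 949, 608, 309, ∅, ∅, ∅, ∅, 372, ∅, 387, 881, 752]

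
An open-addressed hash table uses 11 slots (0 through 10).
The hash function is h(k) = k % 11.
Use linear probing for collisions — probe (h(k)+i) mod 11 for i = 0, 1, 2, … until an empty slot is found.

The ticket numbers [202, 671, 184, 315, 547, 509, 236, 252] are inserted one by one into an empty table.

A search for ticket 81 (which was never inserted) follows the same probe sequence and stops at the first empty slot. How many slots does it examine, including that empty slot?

3

202 hashes to 4; slot 4 is free -> place at 4.
671 hashes to 0; slot 0 is free -> place at 0.
184 hashes to 8; slot 8 is free -> place at 8.
315 hashes to 7; slot 7 is free -> place at 7.
547 hashes to 8; 8 taken -> place at 9.
509 hashes to 3; slot 3 is free -> place at 3.
236 hashes to 5; slot 5 is free -> place at 5.
252 hashes to 10; slot 10 is free -> place at 10.
Table: [671, ∅, ∅, 509, 202, 236, ∅, 315, 184, 547, 252]
Lookup 81: h=4, probe 4,5,6 → slot 6 empty, not found.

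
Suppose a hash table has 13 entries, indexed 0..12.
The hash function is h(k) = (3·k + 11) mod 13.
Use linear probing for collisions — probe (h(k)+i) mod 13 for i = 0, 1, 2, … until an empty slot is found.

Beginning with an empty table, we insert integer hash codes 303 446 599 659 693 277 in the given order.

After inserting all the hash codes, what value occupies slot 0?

693

303: h=10 => slot 10
446: h=10, probe 10,11 => slot 11
599: h=1 => slot 1
659: h=12 => slot 12
693: h=10, probe 10,11,12,0 => slot 0
277: h=10, probe 10,11,12,0,1,2 => slot 2
Table: [693, 599, 277, ., ., ., ., ., ., ., 303, 446, 659]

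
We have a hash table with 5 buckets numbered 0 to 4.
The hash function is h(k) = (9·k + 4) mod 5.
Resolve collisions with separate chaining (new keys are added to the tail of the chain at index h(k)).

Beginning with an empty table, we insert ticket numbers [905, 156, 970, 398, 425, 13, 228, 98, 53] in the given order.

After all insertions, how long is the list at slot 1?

905 -> bucket 4
156 -> bucket 3
970 -> bucket 4 (collision)
398 -> bucket 1
425 -> bucket 4 (collision)
13 -> bucket 1 (collision)
228 -> bucket 1 (collision)
98 -> bucket 1 (collision)
53 -> bucket 1 (collision)
Final buckets:
0: ∅
1: 398 -> 13 -> 228 -> 98 -> 53
2: ∅
3: 156
4: 905 -> 970 -> 425

5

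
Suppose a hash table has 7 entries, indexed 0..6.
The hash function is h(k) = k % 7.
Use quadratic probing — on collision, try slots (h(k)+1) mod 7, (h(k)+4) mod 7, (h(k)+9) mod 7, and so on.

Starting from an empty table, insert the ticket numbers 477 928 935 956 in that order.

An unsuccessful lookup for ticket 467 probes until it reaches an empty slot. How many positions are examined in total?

Insert 477: h=1, slot 1 empty → index 1.
Insert 928: h=4, slot 4 empty → index 4.
Insert 935: h=4, slot 4 occupied → index 5.
Insert 956: h=4, slots 4,5,1 occupied → index 6.
Table: [—, 477, —, —, 928, 935, 956]
Lookup 467: h=5, probe 5,6,2 → slot 2 empty, not found.

3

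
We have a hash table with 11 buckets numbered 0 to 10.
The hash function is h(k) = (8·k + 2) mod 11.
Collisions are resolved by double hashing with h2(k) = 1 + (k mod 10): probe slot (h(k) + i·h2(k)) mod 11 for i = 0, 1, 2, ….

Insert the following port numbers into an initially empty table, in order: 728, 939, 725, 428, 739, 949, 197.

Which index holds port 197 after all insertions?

2

728 hashes to 7; slot 7 is free -> place at 7.
939 hashes to 1; slot 1 is free -> place at 1.
725 hashes to 5; slot 5 is free -> place at 5.
428 hashes to 5, h2=9; 5 taken -> place at 3.
739 hashes to 7, h2=10; 7 taken -> place at 6.
949 hashes to 4; slot 4 is free -> place at 4.
197 hashes to 5, h2=8; 5 taken -> place at 2.
Table: [_, 939, 197, 428, 949, 725, 739, 728, _, _, _]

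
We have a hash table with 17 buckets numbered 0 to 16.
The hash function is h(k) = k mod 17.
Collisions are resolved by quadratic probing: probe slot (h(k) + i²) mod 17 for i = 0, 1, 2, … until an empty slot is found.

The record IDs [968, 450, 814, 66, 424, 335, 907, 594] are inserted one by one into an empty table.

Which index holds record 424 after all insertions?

Insert 968: h=16, slot 16 empty => index 16.
Insert 450: h=8, slot 8 empty => index 8.
Insert 814: h=15, slot 15 empty => index 15.
Insert 66: h=15, slots 15,16 occupied => index 2.
Insert 424: h=16, slot 16 occupied => index 0.
Insert 335: h=12, slot 12 empty => index 12.
Insert 907: h=6, slot 6 empty => index 6.
Insert 594: h=16, slots 16,0 occupied => index 3.
Table: [424, ., 66, 594, ., ., 907, ., 450, ., ., ., 335, ., ., 814, 968]

0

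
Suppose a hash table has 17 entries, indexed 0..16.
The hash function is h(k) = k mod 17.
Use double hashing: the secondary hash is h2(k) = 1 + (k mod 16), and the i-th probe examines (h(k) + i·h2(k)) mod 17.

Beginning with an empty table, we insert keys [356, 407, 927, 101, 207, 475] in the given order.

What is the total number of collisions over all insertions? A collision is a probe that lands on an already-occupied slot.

Insert 356: h=16, slot 16 empty => index 16.
Insert 407: h=16, h2=8, slot 16 occupied => index 7.
Insert 927: h=9, slot 9 empty => index 9.
Insert 101: h=16, h2=6, slot 16 occupied => index 5.
Insert 207: h=3, slot 3 empty => index 3.
Insert 475: h=16, h2=12, slot 16 occupied => index 11.
Table: [_, _, _, 207, _, 101, _, 407, _, 927, _, 475, _, _, _, _, 356]

3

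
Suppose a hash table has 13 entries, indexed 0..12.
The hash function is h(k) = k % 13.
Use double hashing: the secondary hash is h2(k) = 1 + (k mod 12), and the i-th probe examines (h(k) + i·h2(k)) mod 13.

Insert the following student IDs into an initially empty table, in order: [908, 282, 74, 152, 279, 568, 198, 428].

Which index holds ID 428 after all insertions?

8

908 hashes to 11; slot 11 is free -> place at 11.
282 hashes to 9; slot 9 is free -> place at 9.
74 hashes to 9, h2=3; 9 taken -> place at 12.
152 hashes to 9, h2=9; 9 taken -> place at 5.
279 hashes to 6; slot 6 is free -> place at 6.
568 hashes to 9, h2=5; 9 taken -> place at 1.
198 hashes to 3; slot 3 is free -> place at 3.
428 hashes to 12, h2=9; 12 taken -> place at 8.
Table: [., 568, ., 198, ., 152, 279, ., 428, 282, ., 908, 74]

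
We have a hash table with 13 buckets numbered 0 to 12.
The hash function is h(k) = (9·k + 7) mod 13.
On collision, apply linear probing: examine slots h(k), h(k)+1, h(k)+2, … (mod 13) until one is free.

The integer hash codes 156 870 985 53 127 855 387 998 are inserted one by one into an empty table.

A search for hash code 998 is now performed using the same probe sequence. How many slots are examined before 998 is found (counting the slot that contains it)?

7

Insert 156: h=7, slot 7 empty → index 7.
Insert 870: h=11, slot 11 empty → index 11.
Insert 985: h=6, slot 6 empty → index 6.
Insert 53: h=3, slot 3 empty → index 3.
Insert 127: h=6, slots 6,7 occupied → index 8.
Insert 855: h=6, slots 6,7,8 occupied → index 9.
Insert 387: h=6, slots 6,7,8,9 occupied → index 10.
Insert 998: h=6, slots 6,7,8,9,10,11 occupied → index 12.
Table: [—, —, —, 53, —, —, 985, 156, 127, 855, 387, 870, 998]
Lookup 998: h=6, probe 6,7,8,9,10,11,12 → found at 12.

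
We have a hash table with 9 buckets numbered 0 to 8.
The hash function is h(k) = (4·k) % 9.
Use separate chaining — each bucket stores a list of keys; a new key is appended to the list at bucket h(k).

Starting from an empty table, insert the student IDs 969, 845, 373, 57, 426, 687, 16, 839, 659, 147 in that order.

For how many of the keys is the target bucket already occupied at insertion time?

Insert 969: h=6, bucket 6 empty → new chain.
Insert 845: h=5, bucket 5 empty → new chain.
Insert 373: h=7, bucket 7 empty → new chain.
Insert 57: h=3, bucket 3 empty → new chain.
Insert 426: h=3, bucket 3 nonempty → append to chain.
Insert 687: h=3, bucket 3 nonempty → append to chain.
Insert 16: h=1, bucket 1 empty → new chain.
Insert 839: h=8, bucket 8 empty → new chain.
Insert 659: h=8, bucket 8 nonempty → append to chain.
Insert 147: h=3, bucket 3 nonempty → append to chain.
Final buckets:
0: ∅
1: 16
2: ∅
3: 57 -> 426 -> 687 -> 147
4: ∅
5: 845
6: 969
7: 373
8: 839 -> 659

4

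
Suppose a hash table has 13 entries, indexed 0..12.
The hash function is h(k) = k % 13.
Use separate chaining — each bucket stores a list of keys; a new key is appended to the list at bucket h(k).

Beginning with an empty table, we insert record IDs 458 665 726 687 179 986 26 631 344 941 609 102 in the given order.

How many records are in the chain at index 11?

458 → bucket 3
665 → bucket 2
726 → bucket 11
687 → bucket 11 (collision)
179 → bucket 10
986 → bucket 11 (collision)
26 → bucket 0
631 → bucket 7
344 → bucket 6
941 → bucket 5
609 → bucket 11 (collision)
102 → bucket 11 (collision)
Final buckets:
0: 26
1: .
2: 665
3: 458
4: .
5: 941
6: 344
7: 631
8: .
9: .
10: 179
11: 726 -> 687 -> 986 -> 609 -> 102
12: .

5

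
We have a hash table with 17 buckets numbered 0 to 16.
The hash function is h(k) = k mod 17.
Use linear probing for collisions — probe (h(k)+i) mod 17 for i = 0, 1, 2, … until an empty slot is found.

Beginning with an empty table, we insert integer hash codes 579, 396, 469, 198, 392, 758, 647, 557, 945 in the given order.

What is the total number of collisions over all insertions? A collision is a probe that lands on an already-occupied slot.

9

579: h=1 → slot 1
396: h=5 → slot 5
469: h=10 → slot 10
198: h=11 → slot 11
392: h=1, probe 1,2 → slot 2
758: h=10, probe 10,11,12 → slot 12
647: h=1, probe 1,2,3 → slot 3
557: h=13 → slot 13
945: h=10, probe 10,11,12,13,14 → slot 14
Table: [-, 579, 392, 647, -, 396, -, -, -, -, 469, 198, 758, 557, 945, -, -]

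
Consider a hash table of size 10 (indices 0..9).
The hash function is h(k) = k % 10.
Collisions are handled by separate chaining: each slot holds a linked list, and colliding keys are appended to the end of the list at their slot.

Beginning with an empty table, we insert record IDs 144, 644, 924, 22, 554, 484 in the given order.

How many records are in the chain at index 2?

1

Insert 144: h=4, bucket 4 empty -> new chain.
Insert 644: h=4, bucket 4 nonempty -> append to chain.
Insert 924: h=4, bucket 4 nonempty -> append to chain.
Insert 22: h=2, bucket 2 empty -> new chain.
Insert 554: h=4, bucket 4 nonempty -> append to chain.
Insert 484: h=4, bucket 4 nonempty -> append to chain.
Final buckets:
0: -
1: -
2: 22
3: -
4: 144 -> 644 -> 924 -> 554 -> 484
5: -
6: -
7: -
8: -
9: -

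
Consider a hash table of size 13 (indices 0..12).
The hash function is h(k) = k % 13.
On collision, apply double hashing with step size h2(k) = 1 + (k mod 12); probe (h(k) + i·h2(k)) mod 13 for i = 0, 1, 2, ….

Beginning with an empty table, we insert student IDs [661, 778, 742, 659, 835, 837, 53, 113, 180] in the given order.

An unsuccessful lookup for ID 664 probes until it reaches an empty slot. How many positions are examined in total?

661 hashes to 11; slot 11 is free -> place at 11.
778 hashes to 11, h2=11; 11 taken -> place at 9.
742 hashes to 1; slot 1 is free -> place at 1.
659 hashes to 9, h2=12; 9 taken -> place at 8.
835 hashes to 3; slot 3 is free -> place at 3.
837 hashes to 5; slot 5 is free -> place at 5.
53 hashes to 1, h2=6; 1 taken -> place at 7.
113 hashes to 9, h2=6; 9 taken -> place at 2.
180 hashes to 11, h2=1; 11 taken -> place at 12.
Table: [—, 742, 113, 835, —, 837, —, 53, 659, 778, —, 661, 180]
Lookup 664: h=1, h2=5, probe 1,6 → slot 6 empty, not found.

2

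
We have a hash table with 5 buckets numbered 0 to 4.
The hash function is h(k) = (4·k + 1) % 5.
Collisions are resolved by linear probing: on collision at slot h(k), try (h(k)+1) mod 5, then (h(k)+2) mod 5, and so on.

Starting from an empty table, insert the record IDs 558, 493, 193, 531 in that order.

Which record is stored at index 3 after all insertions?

558

558 hashes to 3; slot 3 is free -> place at 3.
493 hashes to 3; 3 taken -> place at 4.
193 hashes to 3; 3,4 taken -> place at 0.
531 hashes to 0; 0 taken -> place at 1.
Table: [193, 531, _, 558, 493]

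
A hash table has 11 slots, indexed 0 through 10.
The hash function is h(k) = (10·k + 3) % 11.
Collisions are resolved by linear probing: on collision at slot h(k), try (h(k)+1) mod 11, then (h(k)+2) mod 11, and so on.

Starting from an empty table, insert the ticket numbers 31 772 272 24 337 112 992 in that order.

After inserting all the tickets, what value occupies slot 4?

31: h=5 => slot 5
772: h=1 => slot 1
272: h=6 => slot 6
24: h=1, probe 1,2 => slot 2
337: h=7 => slot 7
112: h=1, probe 1,2,3 => slot 3
992: h=1, probe 1,2,3,4 => slot 4
Table: [∅, 772, 24, 112, 992, 31, 272, 337, ∅, ∅, ∅]

992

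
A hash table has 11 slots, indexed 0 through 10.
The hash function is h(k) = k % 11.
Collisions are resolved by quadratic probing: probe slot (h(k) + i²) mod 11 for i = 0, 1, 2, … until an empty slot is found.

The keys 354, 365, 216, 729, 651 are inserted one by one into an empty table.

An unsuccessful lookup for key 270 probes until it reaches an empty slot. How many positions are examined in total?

354 hashes to 2; slot 2 is free => place at 2.
365 hashes to 2; 2 taken => place at 3.
216 hashes to 7; slot 7 is free => place at 7.
729 hashes to 3; 3 taken => place at 4.
651 hashes to 2; 2,3 taken => place at 6.
Table: [∅, ∅, 354, 365, 729, ∅, 651, 216, ∅, ∅, ∅]
Lookup 270: h=6, probe 6,7,10 → slot 10 empty, not found.

3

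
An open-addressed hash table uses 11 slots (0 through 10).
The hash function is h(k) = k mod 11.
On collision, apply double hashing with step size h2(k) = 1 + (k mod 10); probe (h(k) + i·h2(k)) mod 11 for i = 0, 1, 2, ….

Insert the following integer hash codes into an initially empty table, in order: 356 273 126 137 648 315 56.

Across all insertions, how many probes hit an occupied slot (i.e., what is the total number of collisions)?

356: h=4 => slot 4
273: h=9 => slot 9
126: h=5 => slot 5
137: h=5, h2=8, probe 5,2 => slot 2
648: h=10 => slot 10
315: h=7 => slot 7
56: h=1 => slot 1
Table: [∅, 56, 137, ∅, 356, 126, ∅, 315, ∅, 273, 648]

1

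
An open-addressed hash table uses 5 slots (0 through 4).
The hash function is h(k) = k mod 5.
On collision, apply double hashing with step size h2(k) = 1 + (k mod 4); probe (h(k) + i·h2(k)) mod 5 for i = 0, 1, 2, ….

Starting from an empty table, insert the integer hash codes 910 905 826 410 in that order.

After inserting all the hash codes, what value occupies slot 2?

910: h=0 -> slot 0
905: h=0, h2=2, probe 0,2 -> slot 2
826: h=1 -> slot 1
410: h=0, h2=3, probe 0,3 -> slot 3
Table: [910, 826, 905, 410, _]

905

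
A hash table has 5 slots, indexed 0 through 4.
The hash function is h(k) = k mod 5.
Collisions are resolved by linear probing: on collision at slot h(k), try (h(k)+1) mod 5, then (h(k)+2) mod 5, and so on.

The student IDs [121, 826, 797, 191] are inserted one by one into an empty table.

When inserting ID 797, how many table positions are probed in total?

121: h=1 → slot 1
826: h=1, probe 1,2 → slot 2
797: h=2, probe 2,3 → slot 3
191: h=1, probe 1,2,3,4 → slot 4
Table: [-, 121, 826, 797, 191]

2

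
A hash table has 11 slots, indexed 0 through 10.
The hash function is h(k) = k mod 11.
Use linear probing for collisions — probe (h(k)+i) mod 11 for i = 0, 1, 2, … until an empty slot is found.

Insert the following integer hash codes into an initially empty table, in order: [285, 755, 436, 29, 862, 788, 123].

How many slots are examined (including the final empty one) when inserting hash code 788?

285 hashes to 10; slot 10 is free -> place at 10.
755 hashes to 7; slot 7 is free -> place at 7.
436 hashes to 7; 7 taken -> place at 8.
29 hashes to 7; 7,8 taken -> place at 9.
862 hashes to 4; slot 4 is free -> place at 4.
788 hashes to 7; 7,8,9,10 taken -> place at 0.
123 hashes to 2; slot 2 is free -> place at 2.
Table: [788, _, 123, _, 862, _, _, 755, 436, 29, 285]

5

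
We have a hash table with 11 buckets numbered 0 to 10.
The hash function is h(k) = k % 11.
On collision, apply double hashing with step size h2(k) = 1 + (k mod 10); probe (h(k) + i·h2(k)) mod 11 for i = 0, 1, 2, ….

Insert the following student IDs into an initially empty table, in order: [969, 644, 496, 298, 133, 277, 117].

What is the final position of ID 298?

10

969 hashes to 1; slot 1 is free -> place at 1.
644 hashes to 6; slot 6 is free -> place at 6.
496 hashes to 1, h2=7; 1 taken -> place at 8.
298 hashes to 1, h2=9; 1 taken -> place at 10.
133 hashes to 1, h2=4; 1 taken -> place at 5.
277 hashes to 2; slot 2 is free -> place at 2.
117 hashes to 7; slot 7 is free -> place at 7.
Table: [-, 969, 277, -, -, 133, 644, 117, 496, -, 298]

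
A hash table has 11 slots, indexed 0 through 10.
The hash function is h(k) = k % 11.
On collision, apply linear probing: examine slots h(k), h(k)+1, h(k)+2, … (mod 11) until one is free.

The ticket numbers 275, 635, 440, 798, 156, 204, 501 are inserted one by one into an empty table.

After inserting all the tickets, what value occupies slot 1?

440

275: h=0 -> slot 0
635: h=8 -> slot 8
440: h=0, probe 0,1 -> slot 1
798: h=6 -> slot 6
156: h=2 -> slot 2
204: h=6, probe 6,7 -> slot 7
501: h=6, probe 6,7,8,9 -> slot 9
Table: [275, 440, 156, -, -, -, 798, 204, 635, 501, -]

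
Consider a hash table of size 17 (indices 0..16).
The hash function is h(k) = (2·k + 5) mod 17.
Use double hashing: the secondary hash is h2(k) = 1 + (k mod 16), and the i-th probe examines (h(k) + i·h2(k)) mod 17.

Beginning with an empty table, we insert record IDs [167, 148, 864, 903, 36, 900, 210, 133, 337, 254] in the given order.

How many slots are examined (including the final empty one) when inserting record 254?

6

167: h=16 → slot 16
148: h=12 → slot 12
864: h=16, h2=1, probe 16,0 → slot 0
903: h=9 → slot 9
36: h=9, h2=5, probe 9,14 → slot 14
900: h=3 → slot 3
210: h=0, h2=3, probe 0,3,6 → slot 6
133: h=16, h2=6, probe 16,5 → slot 5
337: h=16, h2=2, probe 16,1 → slot 1
254: h=3, h2=15, probe 3,1,16,14,12,10 → slot 10
Table: [864, 337, -, 900, -, 133, 210, -, -, 903, 254, -, 148, -, 36, -, 167]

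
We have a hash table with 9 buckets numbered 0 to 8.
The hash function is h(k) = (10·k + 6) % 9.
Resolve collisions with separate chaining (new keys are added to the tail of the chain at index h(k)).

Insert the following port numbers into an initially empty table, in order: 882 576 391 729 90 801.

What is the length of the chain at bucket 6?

882 -> bucket 6
576 -> bucket 6 (collision)
391 -> bucket 1
729 -> bucket 6 (collision)
90 -> bucket 6 (collision)
801 -> bucket 6 (collision)
Final buckets:
0: -
1: 391
2: -
3: -
4: -
5: -
6: 882 -> 576 -> 729 -> 90 -> 801
7: -
8: -

5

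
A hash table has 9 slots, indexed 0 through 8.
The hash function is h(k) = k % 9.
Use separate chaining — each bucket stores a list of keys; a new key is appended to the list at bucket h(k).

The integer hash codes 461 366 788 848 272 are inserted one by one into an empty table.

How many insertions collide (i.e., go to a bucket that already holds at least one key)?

2

461 → bucket 2
366 → bucket 6
788 → bucket 5
848 → bucket 2 (collision)
272 → bucket 2 (collision)
Final buckets:
0: -
1: -
2: 461 -> 848 -> 272
3: -
4: -
5: 788
6: 366
7: -
8: -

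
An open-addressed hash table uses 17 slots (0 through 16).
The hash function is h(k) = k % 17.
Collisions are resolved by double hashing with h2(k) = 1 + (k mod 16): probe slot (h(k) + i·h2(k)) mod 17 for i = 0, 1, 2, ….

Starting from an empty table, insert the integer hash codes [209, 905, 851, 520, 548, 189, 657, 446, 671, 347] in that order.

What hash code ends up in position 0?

209: h=5 -> slot 5
905: h=4 -> slot 4
851: h=1 -> slot 1
520: h=10 -> slot 10
548: h=4, h2=5, probe 4,9 -> slot 9
189: h=2 -> slot 2
657: h=11 -> slot 11
446: h=4, h2=15, probe 4,2,0 -> slot 0
671: h=8 -> slot 8
347: h=7 -> slot 7
Table: [446, 851, 189, ., 905, 209, ., 347, 671, 548, 520, 657, ., ., ., ., .]

446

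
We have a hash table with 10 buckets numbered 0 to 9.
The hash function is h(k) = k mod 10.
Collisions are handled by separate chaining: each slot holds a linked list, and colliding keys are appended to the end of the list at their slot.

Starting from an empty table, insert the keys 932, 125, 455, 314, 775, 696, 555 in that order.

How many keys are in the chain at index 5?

Insert 932: h=2, bucket 2 empty → new chain.
Insert 125: h=5, bucket 5 empty → new chain.
Insert 455: h=5, bucket 5 nonempty → append to chain.
Insert 314: h=4, bucket 4 empty → new chain.
Insert 775: h=5, bucket 5 nonempty → append to chain.
Insert 696: h=6, bucket 6 empty → new chain.
Insert 555: h=5, bucket 5 nonempty → append to chain.
Final buckets:
0: _
1: _
2: 932
3: _
4: 314
5: 125 -> 455 -> 775 -> 555
6: 696
7: _
8: _
9: _

4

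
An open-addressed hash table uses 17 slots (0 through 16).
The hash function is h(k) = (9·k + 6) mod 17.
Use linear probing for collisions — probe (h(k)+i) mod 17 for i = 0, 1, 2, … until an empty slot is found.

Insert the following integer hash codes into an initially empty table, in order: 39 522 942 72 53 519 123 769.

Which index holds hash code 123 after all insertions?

9

39: h=0 => slot 0
522: h=12 => slot 12
942: h=1 => slot 1
72: h=8 => slot 8
53: h=7 => slot 7
519: h=2 => slot 2
123: h=8, probe 8,9 => slot 9
769: h=8, probe 8,9,10 => slot 10
Table: [39, 942, 519, ∅, ∅, ∅, ∅, 53, 72, 123, 769, ∅, 522, ∅, ∅, ∅, ∅]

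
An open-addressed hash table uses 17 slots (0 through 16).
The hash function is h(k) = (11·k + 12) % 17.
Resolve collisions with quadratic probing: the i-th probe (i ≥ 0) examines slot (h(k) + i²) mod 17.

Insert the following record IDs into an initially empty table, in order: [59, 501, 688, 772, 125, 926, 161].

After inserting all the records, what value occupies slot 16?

501

59 hashes to 15; slot 15 is free -> place at 15.
501 hashes to 15; 15 taken -> place at 16.
688 hashes to 15; 15,16 taken -> place at 2.
772 hashes to 4; slot 4 is free -> place at 4.
125 hashes to 10; slot 10 is free -> place at 10.
926 hashes to 15; 15,16,2 taken -> place at 7.
161 hashes to 15; 15,16,2,7 taken -> place at 14.
Table: [_, _, 688, _, 772, _, _, 926, _, _, 125, _, _, _, 161, 59, 501]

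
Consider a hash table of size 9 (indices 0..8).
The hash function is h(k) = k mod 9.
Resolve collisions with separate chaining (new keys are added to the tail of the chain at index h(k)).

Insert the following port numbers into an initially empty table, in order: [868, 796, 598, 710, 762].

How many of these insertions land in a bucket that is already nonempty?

868 -> bucket 4
796 -> bucket 4 (collision)
598 -> bucket 4 (collision)
710 -> bucket 8
762 -> bucket 6
Final buckets:
0: _
1: _
2: _
3: _
4: 868 -> 796 -> 598
5: _
6: 762
7: _
8: 710

2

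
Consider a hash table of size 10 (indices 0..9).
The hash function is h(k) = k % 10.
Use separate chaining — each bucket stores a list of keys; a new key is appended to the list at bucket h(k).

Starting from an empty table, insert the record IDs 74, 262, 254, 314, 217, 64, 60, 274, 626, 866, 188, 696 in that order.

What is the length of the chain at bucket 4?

74 → bucket 4
262 → bucket 2
254 → bucket 4 (collision)
314 → bucket 4 (collision)
217 → bucket 7
64 → bucket 4 (collision)
60 → bucket 0
274 → bucket 4 (collision)
626 → bucket 6
866 → bucket 6 (collision)
188 → bucket 8
696 → bucket 6 (collision)
Final buckets:
0: 60
1: _
2: 262
3: _
4: 74 -> 254 -> 314 -> 64 -> 274
5: _
6: 626 -> 866 -> 696
7: 217
8: 188
9: _

5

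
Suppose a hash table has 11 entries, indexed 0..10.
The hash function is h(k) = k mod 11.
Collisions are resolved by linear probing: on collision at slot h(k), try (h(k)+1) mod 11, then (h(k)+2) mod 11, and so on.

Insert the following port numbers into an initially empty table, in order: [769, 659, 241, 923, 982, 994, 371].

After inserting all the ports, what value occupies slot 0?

769 hashes to 10; slot 10 is free => place at 10.
659 hashes to 10; 10 taken => place at 0.
241 hashes to 10; 10,0 taken => place at 1.
923 hashes to 10; 10,0,1 taken => place at 2.
982 hashes to 3; slot 3 is free => place at 3.
994 hashes to 4; slot 4 is free => place at 4.
371 hashes to 8; slot 8 is free => place at 8.
Table: [659, 241, 923, 982, 994, ., ., ., 371, ., 769]

659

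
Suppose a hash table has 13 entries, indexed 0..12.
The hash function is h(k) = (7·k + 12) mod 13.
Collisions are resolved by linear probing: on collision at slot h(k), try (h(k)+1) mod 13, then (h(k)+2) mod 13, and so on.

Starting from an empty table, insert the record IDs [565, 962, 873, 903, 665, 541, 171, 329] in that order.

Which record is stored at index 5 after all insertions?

171

565 hashes to 2; slot 2 is free => place at 2.
962 hashes to 12; slot 12 is free => place at 12.
873 hashes to 0; slot 0 is free => place at 0.
903 hashes to 2; 2 taken => place at 3.
665 hashes to 0; 0 taken => place at 1.
541 hashes to 3; 3 taken => place at 4.
171 hashes to 0; 0,1,2,3,4 taken => place at 5.
329 hashes to 1; 1,2,3,4,5 taken => place at 6.
Table: [873, 665, 565, 903, 541, 171, 329, ∅, ∅, ∅, ∅, ∅, 962]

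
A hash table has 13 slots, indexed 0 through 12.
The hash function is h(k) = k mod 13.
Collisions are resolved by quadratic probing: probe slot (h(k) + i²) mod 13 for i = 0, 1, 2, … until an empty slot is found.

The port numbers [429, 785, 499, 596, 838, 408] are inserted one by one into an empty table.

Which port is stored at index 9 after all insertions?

408

429: h=0 => slot 0
785: h=5 => slot 5
499: h=5, probe 5,6 => slot 6
596: h=11 => slot 11
838: h=6, probe 6,7 => slot 7
408: h=5, probe 5,6,9 => slot 9
Table: [429, _, _, _, _, 785, 499, 838, _, 408, _, 596, _]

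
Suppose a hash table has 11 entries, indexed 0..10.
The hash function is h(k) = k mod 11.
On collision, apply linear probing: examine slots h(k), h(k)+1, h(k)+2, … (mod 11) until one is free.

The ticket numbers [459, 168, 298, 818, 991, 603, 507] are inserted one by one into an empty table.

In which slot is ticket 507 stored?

5

459 hashes to 8; slot 8 is free → place at 8.
168 hashes to 3; slot 3 is free → place at 3.
298 hashes to 1; slot 1 is free → place at 1.
818 hashes to 4; slot 4 is free → place at 4.
991 hashes to 1; 1 taken → place at 2.
603 hashes to 9; slot 9 is free → place at 9.
507 hashes to 1; 1,2,3,4 taken → place at 5.
Table: [., 298, 991, 168, 818, 507, ., ., 459, 603, .]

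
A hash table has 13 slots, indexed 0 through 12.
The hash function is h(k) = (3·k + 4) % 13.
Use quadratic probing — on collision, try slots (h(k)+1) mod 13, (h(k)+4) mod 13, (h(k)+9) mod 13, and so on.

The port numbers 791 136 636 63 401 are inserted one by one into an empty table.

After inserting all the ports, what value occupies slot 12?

63

791: h=11 => slot 11
136: h=9 => slot 9
636: h=1 => slot 1
63: h=11, probe 11,12 => slot 12
401: h=11, probe 11,12,2 => slot 2
Table: [., 636, 401, ., ., ., ., ., ., 136, ., 791, 63]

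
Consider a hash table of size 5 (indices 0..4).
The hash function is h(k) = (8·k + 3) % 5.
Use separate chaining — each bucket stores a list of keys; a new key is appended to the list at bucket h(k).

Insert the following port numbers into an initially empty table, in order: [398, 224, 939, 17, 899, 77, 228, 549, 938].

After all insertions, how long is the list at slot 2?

398 → bucket 2
224 → bucket 0
939 → bucket 0 (collision)
17 → bucket 4
899 → bucket 0 (collision)
77 → bucket 4 (collision)
228 → bucket 2 (collision)
549 → bucket 0 (collision)
938 → bucket 2 (collision)
Final buckets:
0: 224 -> 939 -> 899 -> 549
1: —
2: 398 -> 228 -> 938
3: —
4: 17 -> 77

3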